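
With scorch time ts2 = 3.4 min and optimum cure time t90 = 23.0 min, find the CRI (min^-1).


CRI = 100 / (t90 - ts2)
= 100 / (23.0 - 3.4)
= 100 / 19.6
= 5.1 min^-1

5.1 min^-1


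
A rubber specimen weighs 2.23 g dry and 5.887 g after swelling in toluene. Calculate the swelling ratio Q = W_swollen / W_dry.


Q = W_swollen / W_dry
Q = 5.887 / 2.23
Q = 2.64

Q = 2.64


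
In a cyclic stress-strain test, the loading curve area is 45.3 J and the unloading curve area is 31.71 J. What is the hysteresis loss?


Hysteresis loss = loading - unloading
= 45.3 - 31.71
= 13.59 J

13.59 J


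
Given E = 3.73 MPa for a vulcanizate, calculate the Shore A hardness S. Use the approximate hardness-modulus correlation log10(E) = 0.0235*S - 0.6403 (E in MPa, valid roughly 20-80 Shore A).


log10(E) = 0.0235*S - 0.6403  =>  S = (log10(E) + 0.6403) / 0.0235
log10(3.73) = 0.571709
S = (0.571709 + 0.6403) / 0.0235 = 1.212009 / 0.0235
S = 51.6

Shore A = 51.6


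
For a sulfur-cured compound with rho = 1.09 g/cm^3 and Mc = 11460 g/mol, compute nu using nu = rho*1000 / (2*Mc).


nu = rho * 1000 / (2 * Mc)
nu = 1.09 * 1000 / (2 * 11460)
nu = 1090.0 / 22920
nu = 0.0476 mol/L

0.0476 mol/L


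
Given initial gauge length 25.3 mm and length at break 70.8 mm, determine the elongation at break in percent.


Elongation = (Lf - L0) / L0 * 100
= (70.8 - 25.3) / 25.3 * 100
= 45.5 / 25.3 * 100
= 179.8%

179.8%


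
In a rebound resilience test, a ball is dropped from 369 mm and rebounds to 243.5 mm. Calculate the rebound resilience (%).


Resilience = h_rebound / h_drop * 100
= 243.5 / 369 * 100
= 66.0%

66.0%


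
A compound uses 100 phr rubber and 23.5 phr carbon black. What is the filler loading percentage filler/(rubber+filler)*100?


Filler % = filler / (rubber + filler) * 100
= 23.5 / (100 + 23.5) * 100
= 23.5 / 123.5 * 100
= 19.03%

19.03%


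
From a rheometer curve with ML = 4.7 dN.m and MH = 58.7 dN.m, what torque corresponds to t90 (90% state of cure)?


M90 = ML + 0.9 * (MH - ML)
M90 = 4.7 + 0.9 * (58.7 - 4.7)
M90 = 4.7 + 0.9 * 54.0
M90 = 53.3 dN.m

53.3 dN.m


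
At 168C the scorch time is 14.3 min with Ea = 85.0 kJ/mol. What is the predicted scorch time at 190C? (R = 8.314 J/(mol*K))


Convert temperatures: T1 = 168 + 273.15 = 441.15 K, T2 = 190 + 273.15 = 463.15 K
ts2_new = 14.3 * exp(85000 / 8.314 * (1/463.15 - 1/441.15))
1/T2 - 1/T1 = -1.0767e-04
ts2_new = 4.76 min

4.76 min


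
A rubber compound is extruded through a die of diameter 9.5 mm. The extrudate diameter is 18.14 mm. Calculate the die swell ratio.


Die swell ratio = D_extrudate / D_die
= 18.14 / 9.5
= 1.909

Die swell = 1.909


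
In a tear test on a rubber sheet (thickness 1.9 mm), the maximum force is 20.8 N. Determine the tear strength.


Tear strength = force / thickness
= 20.8 / 1.9
= 10.95 N/mm

10.95 N/mm


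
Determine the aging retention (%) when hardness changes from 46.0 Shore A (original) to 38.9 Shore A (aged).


Retention = aged / original * 100
= 38.9 / 46.0 * 100
= 84.6%

84.6%


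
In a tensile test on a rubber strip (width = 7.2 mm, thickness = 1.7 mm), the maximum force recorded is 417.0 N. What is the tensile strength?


Area = width * thickness = 7.2 * 1.7 = 12.24 mm^2
TS = force / area = 417.0 / 12.24 = 34.07 MPa

34.07 MPa


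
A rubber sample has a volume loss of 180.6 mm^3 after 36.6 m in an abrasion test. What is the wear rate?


Rate = volume_loss / distance
= 180.6 / 36.6
= 4.934 mm^3/m

4.934 mm^3/m


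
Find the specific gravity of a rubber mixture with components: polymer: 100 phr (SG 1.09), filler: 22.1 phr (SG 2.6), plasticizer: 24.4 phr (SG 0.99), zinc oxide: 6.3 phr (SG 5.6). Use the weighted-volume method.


Sum of weights = 152.8
Volume contributions:
  polymer: 100/1.09 = 91.7431
  filler: 22.1/2.6 = 8.5000
  plasticizer: 24.4/0.99 = 24.6465
  zinc oxide: 6.3/5.6 = 1.1250
Sum of volumes = 126.0146
SG = 152.8 / 126.0146 = 1.213

SG = 1.213


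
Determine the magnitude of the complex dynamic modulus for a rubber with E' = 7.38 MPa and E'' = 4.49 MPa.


|E*| = sqrt(E'^2 + E''^2)
= sqrt(7.38^2 + 4.49^2)
= sqrt(54.4644 + 20.1601)
= 8.639 MPa

8.639 MPa


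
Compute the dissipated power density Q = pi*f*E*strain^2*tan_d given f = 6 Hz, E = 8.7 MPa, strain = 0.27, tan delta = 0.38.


Q = pi * f * E * strain^2 * tan_d
= pi * 6 * 8.7 * 0.27^2 * 0.38
= pi * 6 * 8.7 * 0.0729 * 0.38
= 4.5429

Q = 4.5429


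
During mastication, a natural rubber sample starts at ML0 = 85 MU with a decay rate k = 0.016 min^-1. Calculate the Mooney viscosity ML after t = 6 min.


ML = ML0 * exp(-k * t)
ML = 85 * exp(-0.016 * 6)
ML = 85 * 0.9085
ML = 77.22 MU

77.22 MU


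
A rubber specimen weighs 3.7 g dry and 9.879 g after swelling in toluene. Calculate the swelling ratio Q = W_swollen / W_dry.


Q = W_swollen / W_dry
Q = 9.879 / 3.7
Q = 2.67

Q = 2.67


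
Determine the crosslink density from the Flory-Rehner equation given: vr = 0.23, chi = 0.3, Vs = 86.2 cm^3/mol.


ln(1 - vr) = ln(1 - 0.23) = -0.2614
Numerator = -((-0.2614) + 0.23 + 0.3 * 0.23^2) = 0.0155
Denominator = 86.2 * (0.23^(1/3) - 0.23/2) = 42.9011
nu = 0.0155 / 42.9011 = 3.6117e-04 mol/cm^3

3.6117e-04 mol/cm^3


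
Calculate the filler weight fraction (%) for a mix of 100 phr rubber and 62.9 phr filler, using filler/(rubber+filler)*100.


Filler % = filler / (rubber + filler) * 100
= 62.9 / (100 + 62.9) * 100
= 62.9 / 162.9 * 100
= 38.61%

38.61%


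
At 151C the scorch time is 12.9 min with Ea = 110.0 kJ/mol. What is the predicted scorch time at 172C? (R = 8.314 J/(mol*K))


Convert temperatures: T1 = 151 + 273.15 = 424.15 K, T2 = 172 + 273.15 = 445.15 K
ts2_new = 12.9 * exp(110000 / 8.314 * (1/445.15 - 1/424.15))
1/T2 - 1/T1 = -1.1122e-04
ts2_new = 2.96 min

2.96 min


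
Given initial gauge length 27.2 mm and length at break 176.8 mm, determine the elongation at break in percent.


Elongation = (Lf - L0) / L0 * 100
= (176.8 - 27.2) / 27.2 * 100
= 149.6 / 27.2 * 100
= 550.0%

550.0%


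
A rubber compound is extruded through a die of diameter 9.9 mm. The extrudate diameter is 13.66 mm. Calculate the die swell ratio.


Die swell ratio = D_extrudate / D_die
= 13.66 / 9.9
= 1.38

Die swell = 1.38


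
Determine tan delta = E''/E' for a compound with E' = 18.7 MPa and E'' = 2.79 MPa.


tan delta = E'' / E'
= 2.79 / 18.7
= 0.1492

tan delta = 0.1492


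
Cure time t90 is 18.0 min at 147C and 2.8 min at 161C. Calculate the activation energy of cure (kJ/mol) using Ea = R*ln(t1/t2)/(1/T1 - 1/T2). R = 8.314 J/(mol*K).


T1 = 420.15 K, T2 = 434.15 K
1/T1 - 1/T2 = 7.6751e-05
ln(t1/t2) = ln(18.0/2.8) = 1.8608
Ea = 8.314 * 1.8608 / 7.6751e-05 = 201564.8185 J/mol
Ea = 201.56 kJ/mol

201.56 kJ/mol


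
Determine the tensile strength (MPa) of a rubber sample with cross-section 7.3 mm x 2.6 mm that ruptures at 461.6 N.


Area = width * thickness = 7.3 * 2.6 = 18.98 mm^2
TS = force / area = 461.6 / 18.98 = 24.32 MPa

24.32 MPa


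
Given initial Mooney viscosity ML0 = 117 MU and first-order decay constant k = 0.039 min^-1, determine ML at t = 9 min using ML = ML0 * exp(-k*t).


ML = ML0 * exp(-k * t)
ML = 117 * exp(-0.039 * 9)
ML = 117 * 0.7040
ML = 82.37 MU

82.37 MU


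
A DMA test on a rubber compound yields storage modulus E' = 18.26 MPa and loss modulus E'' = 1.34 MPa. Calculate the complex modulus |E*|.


|E*| = sqrt(E'^2 + E''^2)
= sqrt(18.26^2 + 1.34^2)
= sqrt(333.4276 + 1.7956)
= 18.309 MPa

18.309 MPa


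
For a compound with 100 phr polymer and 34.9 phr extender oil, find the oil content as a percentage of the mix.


Oil % = oil / (100 + oil) * 100
= 34.9 / (100 + 34.9) * 100
= 34.9 / 134.9 * 100
= 25.87%

25.87%


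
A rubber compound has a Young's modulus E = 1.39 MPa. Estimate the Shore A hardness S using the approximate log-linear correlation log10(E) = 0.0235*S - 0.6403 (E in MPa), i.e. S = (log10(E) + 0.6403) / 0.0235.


log10(E) = 0.0235*S - 0.6403  =>  S = (log10(E) + 0.6403) / 0.0235
log10(1.39) = 0.143015
S = (0.143015 + 0.6403) / 0.0235 = 0.783315 / 0.0235
S = 33.3

Shore A = 33.3


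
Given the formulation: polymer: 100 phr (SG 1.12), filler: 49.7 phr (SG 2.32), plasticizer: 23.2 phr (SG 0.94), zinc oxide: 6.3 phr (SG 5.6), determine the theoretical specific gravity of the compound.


Sum of weights = 179.2
Volume contributions:
  polymer: 100/1.12 = 89.2857
  filler: 49.7/2.32 = 21.4224
  plasticizer: 23.2/0.94 = 24.6809
  zinc oxide: 6.3/5.6 = 1.1250
Sum of volumes = 136.5140
SG = 179.2 / 136.5140 = 1.313

SG = 1.313


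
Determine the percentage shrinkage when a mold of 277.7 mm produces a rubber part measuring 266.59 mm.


Shrinkage = (mold - part) / mold * 100
= (277.7 - 266.59) / 277.7 * 100
= 11.11 / 277.7 * 100
= 4.0%

4.0%


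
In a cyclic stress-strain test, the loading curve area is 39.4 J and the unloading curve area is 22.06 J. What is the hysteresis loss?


Hysteresis loss = loading - unloading
= 39.4 - 22.06
= 17.34 J

17.34 J


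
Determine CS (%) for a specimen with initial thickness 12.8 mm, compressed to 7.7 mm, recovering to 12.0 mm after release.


CS = (t0 - recovered) / (t0 - ts) * 100
= (12.8 - 12.0) / (12.8 - 7.7) * 100
= 0.8 / 5.1 * 100
= 15.7%

15.7%


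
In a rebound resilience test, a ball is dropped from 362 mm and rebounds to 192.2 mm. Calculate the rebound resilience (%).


Resilience = h_rebound / h_drop * 100
= 192.2 / 362 * 100
= 53.1%

53.1%


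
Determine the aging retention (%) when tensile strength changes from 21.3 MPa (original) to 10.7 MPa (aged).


Retention = aged / original * 100
= 10.7 / 21.3 * 100
= 50.2%

50.2%


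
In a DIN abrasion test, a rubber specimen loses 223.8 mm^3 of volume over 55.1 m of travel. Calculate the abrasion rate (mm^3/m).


Rate = volume_loss / distance
= 223.8 / 55.1
= 4.062 mm^3/m

4.062 mm^3/m


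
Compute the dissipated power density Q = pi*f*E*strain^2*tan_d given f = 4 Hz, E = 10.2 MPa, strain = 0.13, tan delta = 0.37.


Q = pi * f * E * strain^2 * tan_d
= pi * 4 * 10.2 * 0.13^2 * 0.37
= pi * 4 * 10.2 * 0.0169 * 0.37
= 0.8015

Q = 0.8015


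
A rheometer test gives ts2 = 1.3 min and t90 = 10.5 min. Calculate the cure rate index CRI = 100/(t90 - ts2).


CRI = 100 / (t90 - ts2)
= 100 / (10.5 - 1.3)
= 100 / 9.2
= 10.87 min^-1

10.87 min^-1


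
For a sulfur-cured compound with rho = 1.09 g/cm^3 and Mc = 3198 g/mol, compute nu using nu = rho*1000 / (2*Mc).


nu = rho * 1000 / (2 * Mc)
nu = 1.09 * 1000 / (2 * 3198)
nu = 1090.0 / 6396
nu = 0.1704 mol/L

0.1704 mol/L


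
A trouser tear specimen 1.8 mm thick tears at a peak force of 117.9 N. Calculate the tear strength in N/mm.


Tear strength = force / thickness
= 117.9 / 1.8
= 65.5 N/mm

65.5 N/mm


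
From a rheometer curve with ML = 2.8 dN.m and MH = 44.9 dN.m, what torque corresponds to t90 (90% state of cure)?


M90 = ML + 0.9 * (MH - ML)
M90 = 2.8 + 0.9 * (44.9 - 2.8)
M90 = 2.8 + 0.9 * 42.1
M90 = 40.69 dN.m

40.69 dN.m


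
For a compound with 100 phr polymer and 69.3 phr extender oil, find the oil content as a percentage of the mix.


Oil % = oil / (100 + oil) * 100
= 69.3 / (100 + 69.3) * 100
= 69.3 / 169.3 * 100
= 40.93%

40.93%


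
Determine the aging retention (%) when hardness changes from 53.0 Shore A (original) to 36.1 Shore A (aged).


Retention = aged / original * 100
= 36.1 / 53.0 * 100
= 68.1%

68.1%


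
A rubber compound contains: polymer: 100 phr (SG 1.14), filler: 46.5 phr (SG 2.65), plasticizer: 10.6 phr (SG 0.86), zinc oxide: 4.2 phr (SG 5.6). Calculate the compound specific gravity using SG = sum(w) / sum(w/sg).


Sum of weights = 161.3
Volume contributions:
  polymer: 100/1.14 = 87.7193
  filler: 46.5/2.65 = 17.5472
  plasticizer: 10.6/0.86 = 12.3256
  zinc oxide: 4.2/5.6 = 0.7500
Sum of volumes = 118.3420
SG = 161.3 / 118.3420 = 1.363

SG = 1.363


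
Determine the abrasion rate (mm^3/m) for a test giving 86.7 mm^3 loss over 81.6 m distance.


Rate = volume_loss / distance
= 86.7 / 81.6
= 1.062 mm^3/m

1.062 mm^3/m


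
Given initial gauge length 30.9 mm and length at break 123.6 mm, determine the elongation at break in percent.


Elongation = (Lf - L0) / L0 * 100
= (123.6 - 30.9) / 30.9 * 100
= 92.7 / 30.9 * 100
= 300.0%

300.0%


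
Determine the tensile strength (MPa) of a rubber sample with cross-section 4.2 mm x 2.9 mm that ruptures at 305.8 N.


Area = width * thickness = 4.2 * 2.9 = 12.18 mm^2
TS = force / area = 305.8 / 12.18 = 25.11 MPa

25.11 MPa


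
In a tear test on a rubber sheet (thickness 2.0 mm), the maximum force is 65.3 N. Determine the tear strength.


Tear strength = force / thickness
= 65.3 / 2.0
= 32.65 N/mm

32.65 N/mm


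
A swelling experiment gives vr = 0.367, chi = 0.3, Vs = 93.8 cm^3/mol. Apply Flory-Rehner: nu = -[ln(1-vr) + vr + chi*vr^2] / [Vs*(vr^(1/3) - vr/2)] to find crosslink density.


ln(1 - vr) = ln(1 - 0.367) = -0.4573
Numerator = -((-0.4573) + 0.367 + 0.3 * 0.367^2) = 0.0499
Denominator = 93.8 * (0.367^(1/3) - 0.367/2) = 49.9447
nu = 0.0499 / 49.9447 = 9.9867e-04 mol/cm^3

9.9867e-04 mol/cm^3


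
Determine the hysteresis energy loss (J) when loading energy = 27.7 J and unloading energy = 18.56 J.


Hysteresis loss = loading - unloading
= 27.7 - 18.56
= 9.14 J

9.14 J


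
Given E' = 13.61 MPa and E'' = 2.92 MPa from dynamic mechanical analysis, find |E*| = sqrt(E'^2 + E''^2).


|E*| = sqrt(E'^2 + E''^2)
= sqrt(13.61^2 + 2.92^2)
= sqrt(185.2321 + 8.5264)
= 13.92 MPa

13.92 MPa


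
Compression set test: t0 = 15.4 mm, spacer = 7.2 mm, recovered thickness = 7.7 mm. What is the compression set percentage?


CS = (t0 - recovered) / (t0 - ts) * 100
= (15.4 - 7.7) / (15.4 - 7.2) * 100
= 7.7 / 8.2 * 100
= 93.9%

93.9%


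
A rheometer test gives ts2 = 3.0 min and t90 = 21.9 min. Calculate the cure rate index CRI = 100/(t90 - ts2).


CRI = 100 / (t90 - ts2)
= 100 / (21.9 - 3.0)
= 100 / 18.9
= 5.29 min^-1

5.29 min^-1


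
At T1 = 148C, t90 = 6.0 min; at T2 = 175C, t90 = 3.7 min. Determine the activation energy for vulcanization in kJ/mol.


T1 = 421.15 K, T2 = 448.15 K
1/T1 - 1/T2 = 1.4306e-04
ln(t1/t2) = ln(6.0/3.7) = 0.4834
Ea = 8.314 * 0.4834 / 1.4306e-04 = 28095.5184 J/mol
Ea = 28.1 kJ/mol

28.1 kJ/mol


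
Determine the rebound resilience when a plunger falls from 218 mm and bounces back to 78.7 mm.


Resilience = h_rebound / h_drop * 100
= 78.7 / 218 * 100
= 36.1%

36.1%


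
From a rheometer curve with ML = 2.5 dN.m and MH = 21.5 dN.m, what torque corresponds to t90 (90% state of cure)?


M90 = ML + 0.9 * (MH - ML)
M90 = 2.5 + 0.9 * (21.5 - 2.5)
M90 = 2.5 + 0.9 * 19.0
M90 = 19.6 dN.m

19.6 dN.m


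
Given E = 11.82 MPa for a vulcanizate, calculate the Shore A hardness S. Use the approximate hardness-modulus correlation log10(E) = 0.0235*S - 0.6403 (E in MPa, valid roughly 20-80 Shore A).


log10(E) = 0.0235*S - 0.6403  =>  S = (log10(E) + 0.6403) / 0.0235
log10(11.82) = 1.072617
S = (1.072617 + 0.6403) / 0.0235 = 1.712917 / 0.0235
S = 72.9

Shore A = 72.9


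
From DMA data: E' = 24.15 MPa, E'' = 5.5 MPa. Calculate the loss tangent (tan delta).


tan delta = E'' / E'
= 5.5 / 24.15
= 0.2277

tan delta = 0.2277


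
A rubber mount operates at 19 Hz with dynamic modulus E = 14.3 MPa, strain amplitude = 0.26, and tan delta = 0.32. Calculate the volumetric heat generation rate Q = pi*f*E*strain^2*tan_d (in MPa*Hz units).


Q = pi * f * E * strain^2 * tan_d
= pi * 19 * 14.3 * 0.26^2 * 0.32
= pi * 19 * 14.3 * 0.0676 * 0.32
= 18.4644

Q = 18.4644


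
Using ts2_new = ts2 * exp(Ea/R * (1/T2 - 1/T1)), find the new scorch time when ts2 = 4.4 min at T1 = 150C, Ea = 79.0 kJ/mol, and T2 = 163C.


Convert temperatures: T1 = 150 + 273.15 = 423.15 K, T2 = 163 + 273.15 = 436.15 K
ts2_new = 4.4 * exp(79000 / 8.314 * (1/436.15 - 1/423.15))
1/T2 - 1/T1 = -7.0439e-05
ts2_new = 2.25 min

2.25 min


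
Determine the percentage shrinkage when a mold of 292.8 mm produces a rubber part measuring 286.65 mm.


Shrinkage = (mold - part) / mold * 100
= (292.8 - 286.65) / 292.8 * 100
= 6.15 / 292.8 * 100
= 2.1%

2.1%


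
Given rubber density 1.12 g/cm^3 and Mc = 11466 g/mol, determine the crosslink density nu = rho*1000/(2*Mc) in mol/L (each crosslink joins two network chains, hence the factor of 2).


nu = rho * 1000 / (2 * Mc)
nu = 1.12 * 1000 / (2 * 11466)
nu = 1120.0 / 22932
nu = 0.0488 mol/L

0.0488 mol/L


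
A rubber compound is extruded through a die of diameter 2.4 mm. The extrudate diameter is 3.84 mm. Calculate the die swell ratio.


Die swell ratio = D_extrudate / D_die
= 3.84 / 2.4
= 1.6

Die swell = 1.6


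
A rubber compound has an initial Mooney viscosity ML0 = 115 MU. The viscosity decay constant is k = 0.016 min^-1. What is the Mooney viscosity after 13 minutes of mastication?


ML = ML0 * exp(-k * t)
ML = 115 * exp(-0.016 * 13)
ML = 115 * 0.8122
ML = 93.4 MU

93.4 MU


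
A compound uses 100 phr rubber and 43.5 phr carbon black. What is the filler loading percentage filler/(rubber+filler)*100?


Filler % = filler / (rubber + filler) * 100
= 43.5 / (100 + 43.5) * 100
= 43.5 / 143.5 * 100
= 30.31%

30.31%


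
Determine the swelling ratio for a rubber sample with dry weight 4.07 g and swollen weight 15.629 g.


Q = W_swollen / W_dry
Q = 15.629 / 4.07
Q = 3.84

Q = 3.84


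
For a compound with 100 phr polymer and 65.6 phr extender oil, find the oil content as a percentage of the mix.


Oil % = oil / (100 + oil) * 100
= 65.6 / (100 + 65.6) * 100
= 65.6 / 165.6 * 100
= 39.61%

39.61%


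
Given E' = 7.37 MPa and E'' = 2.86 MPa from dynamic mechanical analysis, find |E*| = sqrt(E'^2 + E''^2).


|E*| = sqrt(E'^2 + E''^2)
= sqrt(7.37^2 + 2.86^2)
= sqrt(54.3169 + 8.1796)
= 7.905 MPa

7.905 MPa


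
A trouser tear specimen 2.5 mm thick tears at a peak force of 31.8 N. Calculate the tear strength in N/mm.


Tear strength = force / thickness
= 31.8 / 2.5
= 12.72 N/mm

12.72 N/mm


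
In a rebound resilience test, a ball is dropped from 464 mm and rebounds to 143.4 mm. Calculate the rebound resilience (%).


Resilience = h_rebound / h_drop * 100
= 143.4 / 464 * 100
= 30.9%

30.9%


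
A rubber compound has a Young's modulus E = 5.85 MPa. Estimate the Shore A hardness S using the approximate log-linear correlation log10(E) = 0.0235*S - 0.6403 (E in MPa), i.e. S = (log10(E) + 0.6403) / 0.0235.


log10(E) = 0.0235*S - 0.6403  =>  S = (log10(E) + 0.6403) / 0.0235
log10(5.85) = 0.767156
S = (0.767156 + 0.6403) / 0.0235 = 1.407456 / 0.0235
S = 59.9

Shore A = 59.9


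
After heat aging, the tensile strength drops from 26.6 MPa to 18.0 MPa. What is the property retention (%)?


Retention = aged / original * 100
= 18.0 / 26.6 * 100
= 67.7%

67.7%


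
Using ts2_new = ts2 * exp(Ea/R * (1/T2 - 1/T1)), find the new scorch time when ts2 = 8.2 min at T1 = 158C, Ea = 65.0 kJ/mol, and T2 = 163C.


Convert temperatures: T1 = 158 + 273.15 = 431.15 K, T2 = 163 + 273.15 = 436.15 K
ts2_new = 8.2 * exp(65000 / 8.314 * (1/436.15 - 1/431.15))
1/T2 - 1/T1 = -2.6589e-05
ts2_new = 6.66 min

6.66 min


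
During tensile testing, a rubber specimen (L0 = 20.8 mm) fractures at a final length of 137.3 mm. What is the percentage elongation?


Elongation = (Lf - L0) / L0 * 100
= (137.3 - 20.8) / 20.8 * 100
= 116.5 / 20.8 * 100
= 560.1%

560.1%


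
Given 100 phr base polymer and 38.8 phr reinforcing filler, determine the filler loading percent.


Filler % = filler / (rubber + filler) * 100
= 38.8 / (100 + 38.8) * 100
= 38.8 / 138.8 * 100
= 27.95%

27.95%


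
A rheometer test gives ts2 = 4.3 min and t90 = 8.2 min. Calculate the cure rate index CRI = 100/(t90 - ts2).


CRI = 100 / (t90 - ts2)
= 100 / (8.2 - 4.3)
= 100 / 3.9
= 25.64 min^-1

25.64 min^-1


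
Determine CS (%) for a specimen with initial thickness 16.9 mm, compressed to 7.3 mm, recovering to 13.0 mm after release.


CS = (t0 - recovered) / (t0 - ts) * 100
= (16.9 - 13.0) / (16.9 - 7.3) * 100
= 3.9 / 9.6 * 100
= 40.6%

40.6%


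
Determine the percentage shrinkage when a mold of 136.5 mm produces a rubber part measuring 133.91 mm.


Shrinkage = (mold - part) / mold * 100
= (136.5 - 133.91) / 136.5 * 100
= 2.59 / 136.5 * 100
= 1.9%

1.9%


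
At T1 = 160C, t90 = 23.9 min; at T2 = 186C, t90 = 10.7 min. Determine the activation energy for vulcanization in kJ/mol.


T1 = 433.15 K, T2 = 459.15 K
1/T1 - 1/T2 = 1.3073e-04
ln(t1/t2) = ln(23.9/10.7) = 0.8036
Ea = 8.314 * 0.8036 / 1.3073e-04 = 51107.9275 J/mol
Ea = 51.11 kJ/mol

51.11 kJ/mol


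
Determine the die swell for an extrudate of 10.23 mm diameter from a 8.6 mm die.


Die swell ratio = D_extrudate / D_die
= 10.23 / 8.6
= 1.19

Die swell = 1.19


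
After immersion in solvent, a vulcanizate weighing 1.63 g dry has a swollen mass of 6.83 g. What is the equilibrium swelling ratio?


Q = W_swollen / W_dry
Q = 6.83 / 1.63
Q = 4.19

Q = 4.19


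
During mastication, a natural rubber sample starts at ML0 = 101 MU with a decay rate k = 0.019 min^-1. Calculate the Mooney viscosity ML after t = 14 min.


ML = ML0 * exp(-k * t)
ML = 101 * exp(-0.019 * 14)
ML = 101 * 0.7664
ML = 77.41 MU

77.41 MU


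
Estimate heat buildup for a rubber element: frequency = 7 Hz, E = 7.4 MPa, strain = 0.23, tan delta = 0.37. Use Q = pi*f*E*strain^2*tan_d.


Q = pi * f * E * strain^2 * tan_d
= pi * 7 * 7.4 * 0.23^2 * 0.37
= pi * 7 * 7.4 * 0.0529 * 0.37
= 3.1852

Q = 3.1852


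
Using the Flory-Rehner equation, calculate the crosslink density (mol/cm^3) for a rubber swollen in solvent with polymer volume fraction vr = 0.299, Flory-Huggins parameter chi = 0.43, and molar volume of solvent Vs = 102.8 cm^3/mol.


ln(1 - vr) = ln(1 - 0.299) = -0.3552
Numerator = -((-0.3552) + 0.299 + 0.43 * 0.299^2) = 0.0178
Denominator = 102.8 * (0.299^(1/3) - 0.299/2) = 53.3726
nu = 0.0178 / 53.3726 = 3.3360e-04 mol/cm^3

3.3360e-04 mol/cm^3


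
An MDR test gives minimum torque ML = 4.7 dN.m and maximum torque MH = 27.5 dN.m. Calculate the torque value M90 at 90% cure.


M90 = ML + 0.9 * (MH - ML)
M90 = 4.7 + 0.9 * (27.5 - 4.7)
M90 = 4.7 + 0.9 * 22.8
M90 = 25.22 dN.m

25.22 dN.m


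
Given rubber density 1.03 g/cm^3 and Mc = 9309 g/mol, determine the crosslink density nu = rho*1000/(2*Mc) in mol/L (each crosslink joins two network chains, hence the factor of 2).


nu = rho * 1000 / (2 * Mc)
nu = 1.03 * 1000 / (2 * 9309)
nu = 1030.0 / 18618
nu = 0.0553 mol/L

0.0553 mol/L


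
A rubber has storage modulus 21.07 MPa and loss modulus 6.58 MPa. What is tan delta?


tan delta = E'' / E'
= 6.58 / 21.07
= 0.3123

tan delta = 0.3123


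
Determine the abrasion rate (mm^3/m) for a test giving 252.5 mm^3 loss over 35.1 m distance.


Rate = volume_loss / distance
= 252.5 / 35.1
= 7.194 mm^3/m

7.194 mm^3/m


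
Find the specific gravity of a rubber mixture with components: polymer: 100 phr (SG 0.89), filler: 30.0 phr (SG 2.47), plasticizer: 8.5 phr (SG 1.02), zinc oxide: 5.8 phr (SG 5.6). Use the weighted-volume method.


Sum of weights = 144.3
Volume contributions:
  polymer: 100/0.89 = 112.3596
  filler: 30.0/2.47 = 12.1457
  plasticizer: 8.5/1.02 = 8.3333
  zinc oxide: 5.8/5.6 = 1.0357
Sum of volumes = 133.8743
SG = 144.3 / 133.8743 = 1.078

SG = 1.078


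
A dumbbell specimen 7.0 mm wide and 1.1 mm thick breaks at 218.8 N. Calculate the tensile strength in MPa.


Area = width * thickness = 7.0 * 1.1 = 7.7 mm^2
TS = force / area = 218.8 / 7.7 = 28.42 MPa

28.42 MPa


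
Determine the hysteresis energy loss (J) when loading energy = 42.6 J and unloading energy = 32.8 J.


Hysteresis loss = loading - unloading
= 42.6 - 32.8
= 9.8 J

9.8 J


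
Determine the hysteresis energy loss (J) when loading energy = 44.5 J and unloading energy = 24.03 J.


Hysteresis loss = loading - unloading
= 44.5 - 24.03
= 20.47 J

20.47 J


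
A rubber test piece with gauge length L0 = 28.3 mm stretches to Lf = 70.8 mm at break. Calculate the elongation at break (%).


Elongation = (Lf - L0) / L0 * 100
= (70.8 - 28.3) / 28.3 * 100
= 42.5 / 28.3 * 100
= 150.2%

150.2%


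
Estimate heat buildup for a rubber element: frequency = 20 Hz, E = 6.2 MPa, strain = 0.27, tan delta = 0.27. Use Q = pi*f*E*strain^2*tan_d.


Q = pi * f * E * strain^2 * tan_d
= pi * 20 * 6.2 * 0.27^2 * 0.27
= pi * 20 * 6.2 * 0.0729 * 0.27
= 7.6677

Q = 7.6677


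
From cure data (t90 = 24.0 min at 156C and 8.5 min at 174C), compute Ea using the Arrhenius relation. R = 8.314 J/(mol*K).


T1 = 429.15 K, T2 = 447.15 K
1/T1 - 1/T2 = 9.3802e-05
ln(t1/t2) = ln(24.0/8.5) = 1.0380
Ea = 8.314 * 1.0380 / 9.3802e-05 = 92000.8967 J/mol
Ea = 92.0 kJ/mol

92.0 kJ/mol


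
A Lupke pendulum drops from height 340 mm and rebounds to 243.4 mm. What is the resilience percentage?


Resilience = h_rebound / h_drop * 100
= 243.4 / 340 * 100
= 71.6%

71.6%


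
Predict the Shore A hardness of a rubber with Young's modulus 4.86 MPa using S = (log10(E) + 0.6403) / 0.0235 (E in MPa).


log10(E) = 0.0235*S - 0.6403  =>  S = (log10(E) + 0.6403) / 0.0235
log10(4.86) = 0.686636
S = (0.686636 + 0.6403) / 0.0235 = 1.326936 / 0.0235
S = 56.5

Shore A = 56.5


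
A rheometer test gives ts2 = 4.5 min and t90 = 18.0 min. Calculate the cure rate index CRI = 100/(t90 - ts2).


CRI = 100 / (t90 - ts2)
= 100 / (18.0 - 4.5)
= 100 / 13.5
= 7.41 min^-1

7.41 min^-1


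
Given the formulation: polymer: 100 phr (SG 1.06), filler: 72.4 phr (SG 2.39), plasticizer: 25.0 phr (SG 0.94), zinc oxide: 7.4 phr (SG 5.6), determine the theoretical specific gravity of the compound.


Sum of weights = 204.8
Volume contributions:
  polymer: 100/1.06 = 94.3396
  filler: 72.4/2.39 = 30.2929
  plasticizer: 25.0/0.94 = 26.5957
  zinc oxide: 7.4/5.6 = 1.3214
Sum of volumes = 152.5497
SG = 204.8 / 152.5497 = 1.343

SG = 1.343


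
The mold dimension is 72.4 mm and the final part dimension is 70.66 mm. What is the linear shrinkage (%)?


Shrinkage = (mold - part) / mold * 100
= (72.4 - 70.66) / 72.4 * 100
= 1.74 / 72.4 * 100
= 2.4%

2.4%


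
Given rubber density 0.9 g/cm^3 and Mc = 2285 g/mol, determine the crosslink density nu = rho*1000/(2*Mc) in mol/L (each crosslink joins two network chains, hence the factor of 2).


nu = rho * 1000 / (2 * Mc)
nu = 0.9 * 1000 / (2 * 2285)
nu = 900.0 / 4570
nu = 0.1969 mol/L

0.1969 mol/L


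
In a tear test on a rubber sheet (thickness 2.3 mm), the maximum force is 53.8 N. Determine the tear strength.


Tear strength = force / thickness
= 53.8 / 2.3
= 23.39 N/mm

23.39 N/mm


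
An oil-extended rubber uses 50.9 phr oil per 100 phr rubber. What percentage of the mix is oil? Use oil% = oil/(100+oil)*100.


Oil % = oil / (100 + oil) * 100
= 50.9 / (100 + 50.9) * 100
= 50.9 / 150.9 * 100
= 33.73%

33.73%


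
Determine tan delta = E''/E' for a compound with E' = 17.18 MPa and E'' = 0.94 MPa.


tan delta = E'' / E'
= 0.94 / 17.18
= 0.0547

tan delta = 0.0547


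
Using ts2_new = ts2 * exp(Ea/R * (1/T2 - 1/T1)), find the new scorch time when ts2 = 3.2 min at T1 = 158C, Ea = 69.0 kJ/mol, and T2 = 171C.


Convert temperatures: T1 = 158 + 273.15 = 431.15 K, T2 = 171 + 273.15 = 444.15 K
ts2_new = 3.2 * exp(69000 / 8.314 * (1/444.15 - 1/431.15))
1/T2 - 1/T1 = -6.7887e-05
ts2_new = 1.82 min

1.82 min


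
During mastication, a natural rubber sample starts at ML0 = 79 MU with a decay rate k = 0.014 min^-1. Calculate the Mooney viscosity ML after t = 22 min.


ML = ML0 * exp(-k * t)
ML = 79 * exp(-0.014 * 22)
ML = 79 * 0.7349
ML = 58.06 MU

58.06 MU


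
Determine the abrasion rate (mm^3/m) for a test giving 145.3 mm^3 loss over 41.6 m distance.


Rate = volume_loss / distance
= 145.3 / 41.6
= 3.493 mm^3/m

3.493 mm^3/m


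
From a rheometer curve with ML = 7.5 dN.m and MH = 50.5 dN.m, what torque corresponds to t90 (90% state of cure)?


M90 = ML + 0.9 * (MH - ML)
M90 = 7.5 + 0.9 * (50.5 - 7.5)
M90 = 7.5 + 0.9 * 43.0
M90 = 46.2 dN.m

46.2 dN.m


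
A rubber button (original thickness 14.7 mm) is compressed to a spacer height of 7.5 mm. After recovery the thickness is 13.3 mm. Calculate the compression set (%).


CS = (t0 - recovered) / (t0 - ts) * 100
= (14.7 - 13.3) / (14.7 - 7.5) * 100
= 1.4 / 7.2 * 100
= 19.4%

19.4%


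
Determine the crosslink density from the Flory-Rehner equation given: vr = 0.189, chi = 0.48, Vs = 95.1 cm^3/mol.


ln(1 - vr) = ln(1 - 0.189) = -0.2095
Numerator = -((-0.2095) + 0.189 + 0.48 * 0.189^2) = 0.0033
Denominator = 95.1 * (0.189^(1/3) - 0.189/2) = 45.5890
nu = 0.0033 / 45.5890 = 7.3288e-05 mol/cm^3

7.3288e-05 mol/cm^3


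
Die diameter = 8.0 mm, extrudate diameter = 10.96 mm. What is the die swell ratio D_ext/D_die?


Die swell ratio = D_extrudate / D_die
= 10.96 / 8.0
= 1.37

Die swell = 1.37


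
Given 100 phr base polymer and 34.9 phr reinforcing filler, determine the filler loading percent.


Filler % = filler / (rubber + filler) * 100
= 34.9 / (100 + 34.9) * 100
= 34.9 / 134.9 * 100
= 25.87%

25.87%


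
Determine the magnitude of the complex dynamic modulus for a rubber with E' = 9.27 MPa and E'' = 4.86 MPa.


|E*| = sqrt(E'^2 + E''^2)
= sqrt(9.27^2 + 4.86^2)
= sqrt(85.9329 + 23.6196)
= 10.467 MPa

10.467 MPa


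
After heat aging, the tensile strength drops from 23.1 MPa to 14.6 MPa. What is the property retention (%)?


Retention = aged / original * 100
= 14.6 / 23.1 * 100
= 63.2%

63.2%


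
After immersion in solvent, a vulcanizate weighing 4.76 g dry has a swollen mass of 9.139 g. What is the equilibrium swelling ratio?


Q = W_swollen / W_dry
Q = 9.139 / 4.76
Q = 1.92

Q = 1.92


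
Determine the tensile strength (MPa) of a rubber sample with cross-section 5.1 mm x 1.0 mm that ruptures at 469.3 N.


Area = width * thickness = 5.1 * 1.0 = 5.1 mm^2
TS = force / area = 469.3 / 5.1 = 92.02 MPa

92.02 MPa


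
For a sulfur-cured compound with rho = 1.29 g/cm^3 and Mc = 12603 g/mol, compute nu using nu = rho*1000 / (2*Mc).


nu = rho * 1000 / (2 * Mc)
nu = 1.29 * 1000 / (2 * 12603)
nu = 1290.0 / 25206
nu = 0.0512 mol/L

0.0512 mol/L


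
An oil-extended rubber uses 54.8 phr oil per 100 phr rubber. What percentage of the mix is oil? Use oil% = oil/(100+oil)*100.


Oil % = oil / (100 + oil) * 100
= 54.8 / (100 + 54.8) * 100
= 54.8 / 154.8 * 100
= 35.4%

35.4%


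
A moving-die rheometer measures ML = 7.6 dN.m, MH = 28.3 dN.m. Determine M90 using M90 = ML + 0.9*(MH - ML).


M90 = ML + 0.9 * (MH - ML)
M90 = 7.6 + 0.9 * (28.3 - 7.6)
M90 = 7.6 + 0.9 * 20.7
M90 = 26.23 dN.m

26.23 dN.m


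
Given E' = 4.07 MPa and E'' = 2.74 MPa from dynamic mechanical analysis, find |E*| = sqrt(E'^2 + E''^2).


|E*| = sqrt(E'^2 + E''^2)
= sqrt(4.07^2 + 2.74^2)
= sqrt(16.5649 + 7.5076)
= 4.906 MPa

4.906 MPa


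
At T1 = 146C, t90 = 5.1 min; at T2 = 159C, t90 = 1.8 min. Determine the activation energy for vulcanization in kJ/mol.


T1 = 419.15 K, T2 = 432.15 K
1/T1 - 1/T2 = 7.1769e-05
ln(t1/t2) = ln(5.1/1.8) = 1.0415
Ea = 8.314 * 1.0415 / 7.1769e-05 = 120645.3800 J/mol
Ea = 120.65 kJ/mol

120.65 kJ/mol


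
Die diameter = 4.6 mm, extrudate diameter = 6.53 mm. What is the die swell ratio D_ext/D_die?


Die swell ratio = D_extrudate / D_die
= 6.53 / 4.6
= 1.42

Die swell = 1.42


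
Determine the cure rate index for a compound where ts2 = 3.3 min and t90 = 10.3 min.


CRI = 100 / (t90 - ts2)
= 100 / (10.3 - 3.3)
= 100 / 7.0
= 14.29 min^-1

14.29 min^-1


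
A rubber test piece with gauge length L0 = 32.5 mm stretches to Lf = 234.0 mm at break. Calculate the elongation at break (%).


Elongation = (Lf - L0) / L0 * 100
= (234.0 - 32.5) / 32.5 * 100
= 201.5 / 32.5 * 100
= 620.0%

620.0%


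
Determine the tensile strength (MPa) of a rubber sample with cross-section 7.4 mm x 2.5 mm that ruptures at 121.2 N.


Area = width * thickness = 7.4 * 2.5 = 18.5 mm^2
TS = force / area = 121.2 / 18.5 = 6.55 MPa

6.55 MPa


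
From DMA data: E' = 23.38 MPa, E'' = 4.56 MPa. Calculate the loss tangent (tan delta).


tan delta = E'' / E'
= 4.56 / 23.38
= 0.195

tan delta = 0.195


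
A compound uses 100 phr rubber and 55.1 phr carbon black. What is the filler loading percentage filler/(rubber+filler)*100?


Filler % = filler / (rubber + filler) * 100
= 55.1 / (100 + 55.1) * 100
= 55.1 / 155.1 * 100
= 35.53%

35.53%


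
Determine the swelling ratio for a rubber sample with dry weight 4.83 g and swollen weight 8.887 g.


Q = W_swollen / W_dry
Q = 8.887 / 4.83
Q = 1.84

Q = 1.84


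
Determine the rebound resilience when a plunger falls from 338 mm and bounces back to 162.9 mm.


Resilience = h_rebound / h_drop * 100
= 162.9 / 338 * 100
= 48.2%

48.2%


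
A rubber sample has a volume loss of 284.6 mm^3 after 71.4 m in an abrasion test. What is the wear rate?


Rate = volume_loss / distance
= 284.6 / 71.4
= 3.986 mm^3/m

3.986 mm^3/m


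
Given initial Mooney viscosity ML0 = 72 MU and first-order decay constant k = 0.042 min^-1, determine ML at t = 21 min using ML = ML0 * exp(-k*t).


ML = ML0 * exp(-k * t)
ML = 72 * exp(-0.042 * 21)
ML = 72 * 0.4140
ML = 29.8 MU

29.8 MU


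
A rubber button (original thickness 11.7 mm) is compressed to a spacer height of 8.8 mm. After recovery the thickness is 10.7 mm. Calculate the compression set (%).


CS = (t0 - recovered) / (t0 - ts) * 100
= (11.7 - 10.7) / (11.7 - 8.8) * 100
= 1.0 / 2.9 * 100
= 34.5%

34.5%


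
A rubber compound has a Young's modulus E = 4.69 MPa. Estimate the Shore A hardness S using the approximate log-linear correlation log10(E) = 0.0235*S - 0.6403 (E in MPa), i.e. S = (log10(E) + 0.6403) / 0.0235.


log10(E) = 0.0235*S - 0.6403  =>  S = (log10(E) + 0.6403) / 0.0235
log10(4.69) = 0.671173
S = (0.671173 + 0.6403) / 0.0235 = 1.311473 / 0.0235
S = 55.8

Shore A = 55.8


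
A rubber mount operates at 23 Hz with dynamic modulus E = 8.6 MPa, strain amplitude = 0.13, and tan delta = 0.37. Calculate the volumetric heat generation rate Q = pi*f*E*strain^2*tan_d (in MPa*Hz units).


Q = pi * f * E * strain^2 * tan_d
= pi * 23 * 8.6 * 0.13^2 * 0.37
= pi * 23 * 8.6 * 0.0169 * 0.37
= 3.8857

Q = 3.8857


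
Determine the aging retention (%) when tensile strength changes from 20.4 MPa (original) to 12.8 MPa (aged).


Retention = aged / original * 100
= 12.8 / 20.4 * 100
= 62.7%

62.7%


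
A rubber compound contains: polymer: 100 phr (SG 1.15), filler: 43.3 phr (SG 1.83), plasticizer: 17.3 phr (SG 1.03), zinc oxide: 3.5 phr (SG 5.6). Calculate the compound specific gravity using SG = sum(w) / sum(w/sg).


Sum of weights = 164.1
Volume contributions:
  polymer: 100/1.15 = 86.9565
  filler: 43.3/1.83 = 23.6612
  plasticizer: 17.3/1.03 = 16.7961
  zinc oxide: 3.5/5.6 = 0.6250
Sum of volumes = 128.0388
SG = 164.1 / 128.0388 = 1.282

SG = 1.282


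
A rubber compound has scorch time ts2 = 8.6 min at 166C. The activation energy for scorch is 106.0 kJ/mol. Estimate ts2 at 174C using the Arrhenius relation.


Convert temperatures: T1 = 166 + 273.15 = 439.15 K, T2 = 174 + 273.15 = 447.15 K
ts2_new = 8.6 * exp(106000 / 8.314 * (1/447.15 - 1/439.15))
1/T2 - 1/T1 = -4.0740e-05
ts2_new = 5.12 min

5.12 min


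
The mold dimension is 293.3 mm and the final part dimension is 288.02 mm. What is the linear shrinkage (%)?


Shrinkage = (mold - part) / mold * 100
= (293.3 - 288.02) / 293.3 * 100
= 5.28 / 293.3 * 100
= 1.8%

1.8%


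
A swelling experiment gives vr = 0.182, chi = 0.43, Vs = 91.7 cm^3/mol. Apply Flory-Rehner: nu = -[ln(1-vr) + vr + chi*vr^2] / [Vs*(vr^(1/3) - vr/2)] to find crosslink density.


ln(1 - vr) = ln(1 - 0.182) = -0.2009
Numerator = -((-0.2009) + 0.182 + 0.43 * 0.182^2) = 0.0046
Denominator = 91.7 * (0.182^(1/3) - 0.182/2) = 43.6222
nu = 0.0046 / 43.6222 = 1.0659e-04 mol/cm^3

1.0659e-04 mol/cm^3


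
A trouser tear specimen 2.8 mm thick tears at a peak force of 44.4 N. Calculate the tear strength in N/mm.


Tear strength = force / thickness
= 44.4 / 2.8
= 15.86 N/mm

15.86 N/mm


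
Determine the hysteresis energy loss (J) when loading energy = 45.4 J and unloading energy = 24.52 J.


Hysteresis loss = loading - unloading
= 45.4 - 24.52
= 20.88 J

20.88 J


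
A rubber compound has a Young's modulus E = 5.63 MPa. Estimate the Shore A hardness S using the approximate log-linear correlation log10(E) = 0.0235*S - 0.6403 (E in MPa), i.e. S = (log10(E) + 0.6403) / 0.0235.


log10(E) = 0.0235*S - 0.6403  =>  S = (log10(E) + 0.6403) / 0.0235
log10(5.63) = 0.750508
S = (0.750508 + 0.6403) / 0.0235 = 1.390808 / 0.0235
S = 59.2

Shore A = 59.2


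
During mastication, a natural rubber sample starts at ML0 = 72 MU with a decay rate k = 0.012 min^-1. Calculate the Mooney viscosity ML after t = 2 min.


ML = ML0 * exp(-k * t)
ML = 72 * exp(-0.012 * 2)
ML = 72 * 0.9763
ML = 70.29 MU

70.29 MU


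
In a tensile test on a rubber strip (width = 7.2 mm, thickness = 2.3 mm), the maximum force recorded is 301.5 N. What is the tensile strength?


Area = width * thickness = 7.2 * 2.3 = 16.56 mm^2
TS = force / area = 301.5 / 16.56 = 18.21 MPa

18.21 MPa


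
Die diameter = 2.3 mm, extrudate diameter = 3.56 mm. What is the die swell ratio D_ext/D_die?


Die swell ratio = D_extrudate / D_die
= 3.56 / 2.3
= 1.548

Die swell = 1.548


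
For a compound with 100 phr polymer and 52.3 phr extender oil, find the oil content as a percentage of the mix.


Oil % = oil / (100 + oil) * 100
= 52.3 / (100 + 52.3) * 100
= 52.3 / 152.3 * 100
= 34.34%

34.34%


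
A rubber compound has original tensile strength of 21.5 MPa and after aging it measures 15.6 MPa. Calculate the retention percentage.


Retention = aged / original * 100
= 15.6 / 21.5 * 100
= 72.6%

72.6%


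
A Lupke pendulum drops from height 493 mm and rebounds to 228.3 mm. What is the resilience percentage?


Resilience = h_rebound / h_drop * 100
= 228.3 / 493 * 100
= 46.3%

46.3%


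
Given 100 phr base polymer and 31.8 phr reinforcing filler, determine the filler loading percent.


Filler % = filler / (rubber + filler) * 100
= 31.8 / (100 + 31.8) * 100
= 31.8 / 131.8 * 100
= 24.13%

24.13%


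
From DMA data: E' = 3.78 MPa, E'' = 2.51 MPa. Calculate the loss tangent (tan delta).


tan delta = E'' / E'
= 2.51 / 3.78
= 0.664

tan delta = 0.664


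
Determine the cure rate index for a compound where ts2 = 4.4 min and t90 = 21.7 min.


CRI = 100 / (t90 - ts2)
= 100 / (21.7 - 4.4)
= 100 / 17.3
= 5.78 min^-1

5.78 min^-1


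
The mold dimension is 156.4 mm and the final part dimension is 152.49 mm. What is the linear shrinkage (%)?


Shrinkage = (mold - part) / mold * 100
= (156.4 - 152.49) / 156.4 * 100
= 3.91 / 156.4 * 100
= 2.5%

2.5%


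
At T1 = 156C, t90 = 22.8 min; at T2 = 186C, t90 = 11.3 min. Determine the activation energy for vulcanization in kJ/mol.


T1 = 429.15 K, T2 = 459.15 K
1/T1 - 1/T2 = 1.5225e-04
ln(t1/t2) = ln(22.8/11.3) = 0.7020
Ea = 8.314 * 0.7020 / 1.5225e-04 = 38332.1767 J/mol
Ea = 38.33 kJ/mol

38.33 kJ/mol


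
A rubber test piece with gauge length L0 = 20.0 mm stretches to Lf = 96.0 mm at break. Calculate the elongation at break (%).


Elongation = (Lf - L0) / L0 * 100
= (96.0 - 20.0) / 20.0 * 100
= 76.0 / 20.0 * 100
= 380.0%

380.0%


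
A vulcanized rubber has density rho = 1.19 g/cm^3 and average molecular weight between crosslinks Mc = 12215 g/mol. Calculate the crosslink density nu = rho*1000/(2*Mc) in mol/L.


nu = rho * 1000 / (2 * Mc)
nu = 1.19 * 1000 / (2 * 12215)
nu = 1190.0 / 24430
nu = 0.0487 mol/L

0.0487 mol/L


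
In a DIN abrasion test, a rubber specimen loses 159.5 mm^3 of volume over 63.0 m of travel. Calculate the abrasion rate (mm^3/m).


Rate = volume_loss / distance
= 159.5 / 63.0
= 2.532 mm^3/m

2.532 mm^3/m
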